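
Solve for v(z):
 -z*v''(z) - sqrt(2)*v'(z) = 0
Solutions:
 v(z) = C1 + C2*z^(1 - sqrt(2))


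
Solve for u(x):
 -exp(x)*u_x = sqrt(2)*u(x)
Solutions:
 u(x) = C1*exp(sqrt(2)*exp(-x))


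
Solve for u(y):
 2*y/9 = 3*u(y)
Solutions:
 u(y) = 2*y/27


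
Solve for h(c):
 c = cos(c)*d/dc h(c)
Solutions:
 h(c) = C1 + Integral(c/cos(c), c)


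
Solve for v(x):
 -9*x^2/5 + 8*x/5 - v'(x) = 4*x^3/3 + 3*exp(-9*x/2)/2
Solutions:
 v(x) = C1 - x^4/3 - 3*x^3/5 + 4*x^2/5 + exp(-9*x/2)/3


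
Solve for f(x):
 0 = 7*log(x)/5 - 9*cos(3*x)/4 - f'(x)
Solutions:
 f(x) = C1 + 7*x*log(x)/5 - 7*x/5 - 3*sin(3*x)/4


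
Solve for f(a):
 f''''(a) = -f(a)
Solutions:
 f(a) = (C1*sin(sqrt(2)*a/2) + C2*cos(sqrt(2)*a/2))*exp(-sqrt(2)*a/2) + (C3*sin(sqrt(2)*a/2) + C4*cos(sqrt(2)*a/2))*exp(sqrt(2)*a/2)


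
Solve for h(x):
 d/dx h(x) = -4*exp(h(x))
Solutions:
 h(x) = log(1/(C1 + 4*x))


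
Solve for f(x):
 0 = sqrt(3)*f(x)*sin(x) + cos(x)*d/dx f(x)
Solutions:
 f(x) = C1*cos(x)^(sqrt(3))


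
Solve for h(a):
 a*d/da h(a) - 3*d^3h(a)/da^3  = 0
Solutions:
 h(a) = C1 + Integral(C2*airyai(3^(2/3)*a/3) + C3*airybi(3^(2/3)*a/3), a)


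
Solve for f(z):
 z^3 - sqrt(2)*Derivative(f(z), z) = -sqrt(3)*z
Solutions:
 f(z) = C1 + sqrt(2)*z^4/8 + sqrt(6)*z^2/4


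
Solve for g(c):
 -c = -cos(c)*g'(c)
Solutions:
 g(c) = C1 + Integral(c/cos(c), c)


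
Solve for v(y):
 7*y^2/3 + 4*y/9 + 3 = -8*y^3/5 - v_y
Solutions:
 v(y) = C1 - 2*y^4/5 - 7*y^3/9 - 2*y^2/9 - 3*y


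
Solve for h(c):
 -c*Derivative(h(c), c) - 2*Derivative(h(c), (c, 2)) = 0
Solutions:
 h(c) = C1 + C2*erf(c/2)


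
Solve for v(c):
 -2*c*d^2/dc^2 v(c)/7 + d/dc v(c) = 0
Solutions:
 v(c) = C1 + C2*c^(9/2)


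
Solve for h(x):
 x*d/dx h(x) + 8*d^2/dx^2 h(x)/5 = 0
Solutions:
 h(x) = C1 + C2*erf(sqrt(5)*x/4)


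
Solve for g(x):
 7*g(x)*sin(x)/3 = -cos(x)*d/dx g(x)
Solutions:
 g(x) = C1*cos(x)^(7/3)


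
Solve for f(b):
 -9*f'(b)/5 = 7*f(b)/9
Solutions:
 f(b) = C1*exp(-35*b/81)


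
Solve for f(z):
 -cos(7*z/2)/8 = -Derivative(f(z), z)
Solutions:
 f(z) = C1 + sin(7*z/2)/28


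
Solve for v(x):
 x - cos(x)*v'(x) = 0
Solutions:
 v(x) = C1 + Integral(x/cos(x), x)


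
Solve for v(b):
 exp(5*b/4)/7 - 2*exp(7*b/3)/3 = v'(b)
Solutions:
 v(b) = C1 + 4*exp(5*b/4)/35 - 2*exp(7*b/3)/7


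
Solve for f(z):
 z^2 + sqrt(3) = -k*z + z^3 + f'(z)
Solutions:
 f(z) = C1 + k*z^2/2 - z^4/4 + z^3/3 + sqrt(3)*z


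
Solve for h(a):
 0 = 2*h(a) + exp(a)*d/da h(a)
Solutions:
 h(a) = C1*exp(2*exp(-a))


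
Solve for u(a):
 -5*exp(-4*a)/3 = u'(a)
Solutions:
 u(a) = C1 + 5*exp(-4*a)/12


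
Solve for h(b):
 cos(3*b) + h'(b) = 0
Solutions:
 h(b) = C1 - sin(3*b)/3


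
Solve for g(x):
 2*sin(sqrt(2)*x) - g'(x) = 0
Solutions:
 g(x) = C1 - sqrt(2)*cos(sqrt(2)*x)


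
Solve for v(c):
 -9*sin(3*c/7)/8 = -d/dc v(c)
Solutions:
 v(c) = C1 - 21*cos(3*c/7)/8


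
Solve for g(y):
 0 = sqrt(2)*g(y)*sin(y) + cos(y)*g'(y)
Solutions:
 g(y) = C1*cos(y)^(sqrt(2))


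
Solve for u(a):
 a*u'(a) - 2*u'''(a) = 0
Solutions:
 u(a) = C1 + Integral(C2*airyai(2^(2/3)*a/2) + C3*airybi(2^(2/3)*a/2), a)


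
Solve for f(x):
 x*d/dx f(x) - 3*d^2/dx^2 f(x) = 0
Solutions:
 f(x) = C1 + C2*erfi(sqrt(6)*x/6)


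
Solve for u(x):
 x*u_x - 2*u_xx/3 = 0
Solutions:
 u(x) = C1 + C2*erfi(sqrt(3)*x/2)


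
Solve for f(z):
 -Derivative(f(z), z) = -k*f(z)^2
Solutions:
 f(z) = -1/(C1 + k*z)


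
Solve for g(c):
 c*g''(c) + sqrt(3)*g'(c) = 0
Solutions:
 g(c) = C1 + C2*c^(1 - sqrt(3))


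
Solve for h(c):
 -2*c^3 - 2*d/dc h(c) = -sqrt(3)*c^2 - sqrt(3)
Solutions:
 h(c) = C1 - c^4/4 + sqrt(3)*c^3/6 + sqrt(3)*c/2


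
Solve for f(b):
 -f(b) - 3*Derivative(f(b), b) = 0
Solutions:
 f(b) = C1*exp(-b/3)


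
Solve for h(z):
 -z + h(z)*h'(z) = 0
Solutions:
 h(z) = -sqrt(C1 + z^2)
 h(z) = sqrt(C1 + z^2)


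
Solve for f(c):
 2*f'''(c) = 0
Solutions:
 f(c) = C1 + C2*c + C3*c^2


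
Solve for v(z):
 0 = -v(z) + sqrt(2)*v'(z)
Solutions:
 v(z) = C1*exp(sqrt(2)*z/2)


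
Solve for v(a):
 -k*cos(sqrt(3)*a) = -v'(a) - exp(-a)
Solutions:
 v(a) = C1 + sqrt(3)*k*sin(sqrt(3)*a)/3 + exp(-a)


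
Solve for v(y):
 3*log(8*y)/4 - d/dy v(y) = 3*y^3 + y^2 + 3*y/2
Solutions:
 v(y) = C1 - 3*y^4/4 - y^3/3 - 3*y^2/4 + 3*y*log(y)/4 - 3*y/4 + 9*y*log(2)/4


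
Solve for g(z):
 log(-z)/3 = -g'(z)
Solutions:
 g(z) = C1 - z*log(-z)/3 + z/3


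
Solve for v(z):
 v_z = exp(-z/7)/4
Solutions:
 v(z) = C1 - 7*exp(-z/7)/4


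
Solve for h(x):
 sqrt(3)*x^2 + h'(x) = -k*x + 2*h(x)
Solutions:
 h(x) = C1*exp(2*x) + k*x/2 + k/4 + sqrt(3)*x^2/2 + sqrt(3)*x/2 + sqrt(3)/4


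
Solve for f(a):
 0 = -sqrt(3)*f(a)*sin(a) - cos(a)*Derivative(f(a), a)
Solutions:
 f(a) = C1*cos(a)^(sqrt(3))


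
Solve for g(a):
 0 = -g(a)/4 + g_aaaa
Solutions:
 g(a) = C1*exp(-sqrt(2)*a/2) + C2*exp(sqrt(2)*a/2) + C3*sin(sqrt(2)*a/2) + C4*cos(sqrt(2)*a/2)


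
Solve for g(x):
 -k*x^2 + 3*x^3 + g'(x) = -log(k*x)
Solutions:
 g(x) = C1 + k*x^3/3 - 3*x^4/4 - x*log(k*x) + x


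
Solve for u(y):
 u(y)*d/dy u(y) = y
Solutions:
 u(y) = -sqrt(C1 + y^2)
 u(y) = sqrt(C1 + y^2)


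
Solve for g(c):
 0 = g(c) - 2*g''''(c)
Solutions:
 g(c) = C1*exp(-2^(3/4)*c/2) + C2*exp(2^(3/4)*c/2) + C3*sin(2^(3/4)*c/2) + C4*cos(2^(3/4)*c/2)


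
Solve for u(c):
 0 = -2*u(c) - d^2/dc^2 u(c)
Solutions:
 u(c) = C1*sin(sqrt(2)*c) + C2*cos(sqrt(2)*c)


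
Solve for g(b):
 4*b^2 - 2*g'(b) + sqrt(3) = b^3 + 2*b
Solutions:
 g(b) = C1 - b^4/8 + 2*b^3/3 - b^2/2 + sqrt(3)*b/2


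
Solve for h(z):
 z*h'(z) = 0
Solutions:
 h(z) = C1


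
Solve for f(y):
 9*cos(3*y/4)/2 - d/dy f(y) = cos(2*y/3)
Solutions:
 f(y) = C1 - 3*sin(2*y/3)/2 + 6*sin(3*y/4)


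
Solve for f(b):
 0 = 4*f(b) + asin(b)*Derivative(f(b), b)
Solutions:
 f(b) = C1*exp(-4*Integral(1/asin(b), b))


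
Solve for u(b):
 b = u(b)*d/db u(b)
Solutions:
 u(b) = -sqrt(C1 + b^2)
 u(b) = sqrt(C1 + b^2)


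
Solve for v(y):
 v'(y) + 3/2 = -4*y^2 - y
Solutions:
 v(y) = C1 - 4*y^3/3 - y^2/2 - 3*y/2


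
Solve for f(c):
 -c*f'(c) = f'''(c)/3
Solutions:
 f(c) = C1 + Integral(C2*airyai(-3^(1/3)*c) + C3*airybi(-3^(1/3)*c), c)


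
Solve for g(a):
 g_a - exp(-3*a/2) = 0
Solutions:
 g(a) = C1 - 2*exp(-3*a/2)/3


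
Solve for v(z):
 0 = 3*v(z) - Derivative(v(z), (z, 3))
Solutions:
 v(z) = C3*exp(3^(1/3)*z) + (C1*sin(3^(5/6)*z/2) + C2*cos(3^(5/6)*z/2))*exp(-3^(1/3)*z/2)


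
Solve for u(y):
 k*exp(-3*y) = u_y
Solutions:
 u(y) = C1 - k*exp(-3*y)/3


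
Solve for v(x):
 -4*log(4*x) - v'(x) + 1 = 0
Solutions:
 v(x) = C1 - 4*x*log(x) - x*log(256) + 5*x


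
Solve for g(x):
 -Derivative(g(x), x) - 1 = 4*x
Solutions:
 g(x) = C1 - 2*x^2 - x


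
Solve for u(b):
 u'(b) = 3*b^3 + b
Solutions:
 u(b) = C1 + 3*b^4/4 + b^2/2


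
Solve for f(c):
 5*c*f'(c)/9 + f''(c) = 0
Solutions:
 f(c) = C1 + C2*erf(sqrt(10)*c/6)


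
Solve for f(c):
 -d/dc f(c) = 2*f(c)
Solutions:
 f(c) = C1*exp(-2*c)


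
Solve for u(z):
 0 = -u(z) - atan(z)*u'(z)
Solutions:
 u(z) = C1*exp(-Integral(1/atan(z), z))


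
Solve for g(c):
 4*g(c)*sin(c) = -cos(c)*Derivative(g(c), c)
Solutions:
 g(c) = C1*cos(c)^4


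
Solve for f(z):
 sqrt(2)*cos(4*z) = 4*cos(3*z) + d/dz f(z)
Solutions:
 f(z) = C1 - 4*sin(3*z)/3 + sqrt(2)*sin(4*z)/4


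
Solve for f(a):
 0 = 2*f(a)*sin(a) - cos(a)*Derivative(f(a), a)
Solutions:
 f(a) = C1/cos(a)^2


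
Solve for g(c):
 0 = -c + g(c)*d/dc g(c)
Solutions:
 g(c) = -sqrt(C1 + c^2)
 g(c) = sqrt(C1 + c^2)


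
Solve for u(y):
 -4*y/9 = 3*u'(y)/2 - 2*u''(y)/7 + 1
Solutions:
 u(y) = C1 + C2*exp(21*y/4) - 4*y^2/27 - 410*y/567


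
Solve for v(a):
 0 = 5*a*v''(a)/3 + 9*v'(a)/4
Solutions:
 v(a) = C1 + C2/a^(7/20)


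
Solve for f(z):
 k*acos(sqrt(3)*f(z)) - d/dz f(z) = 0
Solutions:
 Integral(1/acos(sqrt(3)*_y), (_y, f(z))) = C1 + k*z


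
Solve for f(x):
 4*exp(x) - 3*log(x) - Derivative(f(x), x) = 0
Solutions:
 f(x) = C1 - 3*x*log(x) + 3*x + 4*exp(x)


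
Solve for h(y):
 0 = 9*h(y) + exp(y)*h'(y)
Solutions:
 h(y) = C1*exp(9*exp(-y))


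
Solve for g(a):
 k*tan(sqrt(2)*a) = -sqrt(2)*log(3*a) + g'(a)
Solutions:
 g(a) = C1 + sqrt(2)*a*(log(a) - 1) + sqrt(2)*a*log(3) - sqrt(2)*k*log(cos(sqrt(2)*a))/2


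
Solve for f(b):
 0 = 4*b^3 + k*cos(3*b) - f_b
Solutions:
 f(b) = C1 + b^4 + k*sin(3*b)/3


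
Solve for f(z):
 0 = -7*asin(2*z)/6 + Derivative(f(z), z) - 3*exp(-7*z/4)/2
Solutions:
 f(z) = C1 + 7*z*asin(2*z)/6 + 7*sqrt(1 - 4*z^2)/12 - 6*exp(-7*z/4)/7


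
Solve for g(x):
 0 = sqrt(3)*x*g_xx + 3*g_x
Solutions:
 g(x) = C1 + C2*x^(1 - sqrt(3))


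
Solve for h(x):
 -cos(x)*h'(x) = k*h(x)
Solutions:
 h(x) = C1*exp(k*(log(sin(x) - 1) - log(sin(x) + 1))/2)


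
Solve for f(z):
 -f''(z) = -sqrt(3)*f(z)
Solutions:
 f(z) = C1*exp(-3^(1/4)*z) + C2*exp(3^(1/4)*z)


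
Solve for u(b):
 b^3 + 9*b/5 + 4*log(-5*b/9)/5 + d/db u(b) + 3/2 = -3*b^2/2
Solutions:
 u(b) = C1 - b^4/4 - b^3/2 - 9*b^2/10 - 4*b*log(-b)/5 + b*(-8*log(5) - 7 + 16*log(3))/10


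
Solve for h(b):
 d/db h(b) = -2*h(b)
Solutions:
 h(b) = C1*exp(-2*b)


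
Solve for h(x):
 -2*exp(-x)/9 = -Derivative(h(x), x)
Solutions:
 h(x) = C1 - 2*exp(-x)/9


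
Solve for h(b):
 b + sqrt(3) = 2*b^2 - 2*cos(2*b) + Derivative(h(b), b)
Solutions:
 h(b) = C1 - 2*b^3/3 + b^2/2 + sqrt(3)*b + sin(2*b)


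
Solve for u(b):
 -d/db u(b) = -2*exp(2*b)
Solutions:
 u(b) = C1 + exp(2*b)


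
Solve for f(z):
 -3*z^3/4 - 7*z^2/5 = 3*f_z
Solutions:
 f(z) = C1 - z^4/16 - 7*z^3/45


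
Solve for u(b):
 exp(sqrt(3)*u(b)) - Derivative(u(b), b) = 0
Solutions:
 u(b) = sqrt(3)*(2*log(-1/(C1 + b)) - log(3))/6


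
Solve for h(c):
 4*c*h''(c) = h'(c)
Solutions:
 h(c) = C1 + C2*c^(5/4)


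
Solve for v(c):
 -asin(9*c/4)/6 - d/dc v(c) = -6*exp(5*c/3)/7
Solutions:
 v(c) = C1 - c*asin(9*c/4)/6 - sqrt(16 - 81*c^2)/54 + 18*exp(5*c/3)/35


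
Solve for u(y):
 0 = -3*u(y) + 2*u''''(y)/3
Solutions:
 u(y) = C1*exp(-2^(3/4)*sqrt(3)*y/2) + C2*exp(2^(3/4)*sqrt(3)*y/2) + C3*sin(2^(3/4)*sqrt(3)*y/2) + C4*cos(2^(3/4)*sqrt(3)*y/2)


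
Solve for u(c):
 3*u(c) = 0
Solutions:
 u(c) = 0


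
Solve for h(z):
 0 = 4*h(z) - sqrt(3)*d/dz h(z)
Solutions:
 h(z) = C1*exp(4*sqrt(3)*z/3)


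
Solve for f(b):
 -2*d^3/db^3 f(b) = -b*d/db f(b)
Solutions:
 f(b) = C1 + Integral(C2*airyai(2^(2/3)*b/2) + C3*airybi(2^(2/3)*b/2), b)


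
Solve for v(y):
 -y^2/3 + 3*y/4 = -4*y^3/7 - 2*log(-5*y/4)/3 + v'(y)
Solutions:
 v(y) = C1 + y^4/7 - y^3/9 + 3*y^2/8 + 2*y*log(-y)/3 + 2*y*(-2*log(2) - 1 + log(5))/3


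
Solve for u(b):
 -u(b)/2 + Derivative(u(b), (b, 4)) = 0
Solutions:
 u(b) = C1*exp(-2^(3/4)*b/2) + C2*exp(2^(3/4)*b/2) + C3*sin(2^(3/4)*b/2) + C4*cos(2^(3/4)*b/2)


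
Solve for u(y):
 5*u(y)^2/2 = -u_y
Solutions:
 u(y) = 2/(C1 + 5*y)


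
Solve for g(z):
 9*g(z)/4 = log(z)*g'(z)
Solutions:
 g(z) = C1*exp(9*li(z)/4)


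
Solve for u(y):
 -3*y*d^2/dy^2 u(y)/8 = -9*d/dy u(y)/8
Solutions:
 u(y) = C1 + C2*y^4


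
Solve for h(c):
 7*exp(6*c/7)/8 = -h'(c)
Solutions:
 h(c) = C1 - 49*exp(6*c/7)/48


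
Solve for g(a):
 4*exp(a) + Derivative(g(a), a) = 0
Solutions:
 g(a) = C1 - 4*exp(a)


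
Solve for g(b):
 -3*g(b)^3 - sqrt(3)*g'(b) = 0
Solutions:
 g(b) = -sqrt(2)*sqrt(-1/(C1 - sqrt(3)*b))/2
 g(b) = sqrt(2)*sqrt(-1/(C1 - sqrt(3)*b))/2


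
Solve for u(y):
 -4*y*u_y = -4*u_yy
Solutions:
 u(y) = C1 + C2*erfi(sqrt(2)*y/2)


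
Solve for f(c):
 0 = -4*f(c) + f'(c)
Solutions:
 f(c) = C1*exp(4*c)


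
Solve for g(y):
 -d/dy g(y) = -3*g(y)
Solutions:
 g(y) = C1*exp(3*y)


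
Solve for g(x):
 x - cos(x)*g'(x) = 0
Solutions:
 g(x) = C1 + Integral(x/cos(x), x)


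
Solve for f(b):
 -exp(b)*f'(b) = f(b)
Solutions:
 f(b) = C1*exp(exp(-b))


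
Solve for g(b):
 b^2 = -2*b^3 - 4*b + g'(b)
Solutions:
 g(b) = C1 + b^4/2 + b^3/3 + 2*b^2


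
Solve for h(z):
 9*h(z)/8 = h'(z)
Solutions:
 h(z) = C1*exp(9*z/8)


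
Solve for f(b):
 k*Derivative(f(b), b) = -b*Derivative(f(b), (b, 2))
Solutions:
 f(b) = C1 + b^(1 - re(k))*(C2*sin(log(b)*Abs(im(k))) + C3*cos(log(b)*im(k)))


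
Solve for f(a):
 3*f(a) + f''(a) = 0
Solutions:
 f(a) = C1*sin(sqrt(3)*a) + C2*cos(sqrt(3)*a)


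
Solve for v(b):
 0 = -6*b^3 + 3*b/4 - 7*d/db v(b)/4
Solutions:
 v(b) = C1 - 6*b^4/7 + 3*b^2/14


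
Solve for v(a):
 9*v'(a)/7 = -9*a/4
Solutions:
 v(a) = C1 - 7*a^2/8


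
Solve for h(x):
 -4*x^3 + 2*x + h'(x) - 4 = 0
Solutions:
 h(x) = C1 + x^4 - x^2 + 4*x


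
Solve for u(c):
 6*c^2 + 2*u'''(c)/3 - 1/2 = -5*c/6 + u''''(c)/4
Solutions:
 u(c) = C1 + C2*c + C3*c^2 + C4*exp(8*c/3) - 3*c^5/20 - c^4/3 - 3*c^3/8


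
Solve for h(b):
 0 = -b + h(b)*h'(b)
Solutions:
 h(b) = -sqrt(C1 + b^2)
 h(b) = sqrt(C1 + b^2)


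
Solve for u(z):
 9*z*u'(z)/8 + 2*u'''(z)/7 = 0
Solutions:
 u(z) = C1 + Integral(C2*airyai(-2^(2/3)*63^(1/3)*z/4) + C3*airybi(-2^(2/3)*63^(1/3)*z/4), z)


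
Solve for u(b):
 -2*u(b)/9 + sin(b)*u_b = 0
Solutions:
 u(b) = C1*(cos(b) - 1)^(1/9)/(cos(b) + 1)^(1/9)


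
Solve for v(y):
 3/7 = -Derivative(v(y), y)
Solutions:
 v(y) = C1 - 3*y/7


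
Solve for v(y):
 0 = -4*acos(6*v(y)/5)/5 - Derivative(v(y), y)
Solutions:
 Integral(1/acos(6*_y/5), (_y, v(y))) = C1 - 4*y/5


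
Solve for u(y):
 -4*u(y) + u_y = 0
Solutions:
 u(y) = C1*exp(4*y)


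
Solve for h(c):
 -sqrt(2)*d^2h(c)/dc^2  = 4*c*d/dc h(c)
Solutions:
 h(c) = C1 + C2*erf(2^(1/4)*c)


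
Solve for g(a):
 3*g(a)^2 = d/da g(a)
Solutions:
 g(a) = -1/(C1 + 3*a)


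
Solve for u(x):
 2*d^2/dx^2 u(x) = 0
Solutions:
 u(x) = C1 + C2*x


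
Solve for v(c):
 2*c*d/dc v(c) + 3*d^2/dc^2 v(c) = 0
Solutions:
 v(c) = C1 + C2*erf(sqrt(3)*c/3)


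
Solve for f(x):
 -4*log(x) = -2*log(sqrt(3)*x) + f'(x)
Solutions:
 f(x) = C1 - 2*x*log(x) + x*log(3) + 2*x


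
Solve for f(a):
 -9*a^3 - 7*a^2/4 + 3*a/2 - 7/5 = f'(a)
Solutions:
 f(a) = C1 - 9*a^4/4 - 7*a^3/12 + 3*a^2/4 - 7*a/5


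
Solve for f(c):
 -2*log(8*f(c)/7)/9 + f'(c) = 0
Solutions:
 -9*Integral(1/(log(_y) - log(7) + 3*log(2)), (_y, f(c)))/2 = C1 - c


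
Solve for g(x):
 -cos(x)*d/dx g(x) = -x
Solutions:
 g(x) = C1 + Integral(x/cos(x), x)


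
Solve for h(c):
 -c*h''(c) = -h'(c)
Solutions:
 h(c) = C1 + C2*c^2


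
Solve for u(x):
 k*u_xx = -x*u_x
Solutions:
 u(x) = C1 + C2*sqrt(k)*erf(sqrt(2)*x*sqrt(1/k)/2)


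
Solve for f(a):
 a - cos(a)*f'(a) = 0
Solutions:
 f(a) = C1 + Integral(a/cos(a), a)


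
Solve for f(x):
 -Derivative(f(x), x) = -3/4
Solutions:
 f(x) = C1 + 3*x/4


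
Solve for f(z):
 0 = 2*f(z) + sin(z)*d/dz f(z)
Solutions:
 f(z) = C1*(cos(z) + 1)/(cos(z) - 1)


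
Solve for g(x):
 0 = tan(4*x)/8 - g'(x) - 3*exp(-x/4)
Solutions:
 g(x) = C1 + log(tan(4*x)^2 + 1)/64 + 12*exp(-x/4)


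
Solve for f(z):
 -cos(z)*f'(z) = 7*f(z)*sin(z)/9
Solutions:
 f(z) = C1*cos(z)^(7/9)


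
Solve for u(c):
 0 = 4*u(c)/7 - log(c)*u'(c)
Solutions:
 u(c) = C1*exp(4*li(c)/7)


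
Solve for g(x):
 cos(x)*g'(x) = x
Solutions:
 g(x) = C1 + Integral(x/cos(x), x)


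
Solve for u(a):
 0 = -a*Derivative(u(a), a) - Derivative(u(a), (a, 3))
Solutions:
 u(a) = C1 + Integral(C2*airyai(-a) + C3*airybi(-a), a)


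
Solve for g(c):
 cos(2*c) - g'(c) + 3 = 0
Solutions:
 g(c) = C1 + 3*c + sin(2*c)/2


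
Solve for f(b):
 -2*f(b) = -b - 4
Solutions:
 f(b) = b/2 + 2


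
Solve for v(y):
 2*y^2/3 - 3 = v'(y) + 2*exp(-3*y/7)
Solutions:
 v(y) = C1 + 2*y^3/9 - 3*y + 14*exp(-3*y/7)/3


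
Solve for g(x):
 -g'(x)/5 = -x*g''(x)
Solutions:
 g(x) = C1 + C2*x^(6/5)


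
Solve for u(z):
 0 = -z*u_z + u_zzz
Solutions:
 u(z) = C1 + Integral(C2*airyai(z) + C3*airybi(z), z)


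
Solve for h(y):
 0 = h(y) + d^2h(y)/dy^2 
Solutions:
 h(y) = C1*sin(y) + C2*cos(y)


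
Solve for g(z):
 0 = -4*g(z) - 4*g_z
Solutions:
 g(z) = C1*exp(-z)


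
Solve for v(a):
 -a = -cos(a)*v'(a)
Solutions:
 v(a) = C1 + Integral(a/cos(a), a)


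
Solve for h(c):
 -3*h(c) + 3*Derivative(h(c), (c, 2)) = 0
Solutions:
 h(c) = C1*exp(-c) + C2*exp(c)


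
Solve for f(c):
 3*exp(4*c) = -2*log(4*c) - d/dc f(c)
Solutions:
 f(c) = C1 - 2*c*log(c) + 2*c*(1 - 2*log(2)) - 3*exp(4*c)/4


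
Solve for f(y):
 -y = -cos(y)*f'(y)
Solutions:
 f(y) = C1 + Integral(y/cos(y), y)


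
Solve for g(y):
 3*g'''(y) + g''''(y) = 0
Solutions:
 g(y) = C1 + C2*y + C3*y^2 + C4*exp(-3*y)


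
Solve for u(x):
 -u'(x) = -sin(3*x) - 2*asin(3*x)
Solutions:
 u(x) = C1 + 2*x*asin(3*x) + 2*sqrt(1 - 9*x^2)/3 - cos(3*x)/3


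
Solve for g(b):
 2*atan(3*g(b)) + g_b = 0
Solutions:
 Integral(1/atan(3*_y), (_y, g(b))) = C1 - 2*b


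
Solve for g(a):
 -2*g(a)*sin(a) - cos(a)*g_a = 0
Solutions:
 g(a) = C1*cos(a)^2


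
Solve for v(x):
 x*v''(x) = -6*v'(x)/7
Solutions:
 v(x) = C1 + C2*x^(1/7)


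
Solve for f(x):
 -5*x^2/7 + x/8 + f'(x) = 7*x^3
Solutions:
 f(x) = C1 + 7*x^4/4 + 5*x^3/21 - x^2/16


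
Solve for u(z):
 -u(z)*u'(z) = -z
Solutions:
 u(z) = -sqrt(C1 + z^2)
 u(z) = sqrt(C1 + z^2)


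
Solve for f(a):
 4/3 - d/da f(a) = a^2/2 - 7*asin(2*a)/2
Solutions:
 f(a) = C1 - a^3/6 + 7*a*asin(2*a)/2 + 4*a/3 + 7*sqrt(1 - 4*a^2)/4


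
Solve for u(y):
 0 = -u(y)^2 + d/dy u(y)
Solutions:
 u(y) = -1/(C1 + y)


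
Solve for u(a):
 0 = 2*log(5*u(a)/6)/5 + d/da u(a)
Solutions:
 5*Integral(1/(log(_y) - log(6) + log(5)), (_y, u(a)))/2 = C1 - a


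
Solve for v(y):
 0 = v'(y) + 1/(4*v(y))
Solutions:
 v(y) = -sqrt(C1 - 2*y)/2
 v(y) = sqrt(C1 - 2*y)/2


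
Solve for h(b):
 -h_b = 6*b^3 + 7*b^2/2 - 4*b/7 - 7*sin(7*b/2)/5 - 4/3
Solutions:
 h(b) = C1 - 3*b^4/2 - 7*b^3/6 + 2*b^2/7 + 4*b/3 - 2*cos(7*b/2)/5


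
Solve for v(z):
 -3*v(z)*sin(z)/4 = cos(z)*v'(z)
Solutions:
 v(z) = C1*cos(z)^(3/4)


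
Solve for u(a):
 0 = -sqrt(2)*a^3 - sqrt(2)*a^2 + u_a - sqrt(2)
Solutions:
 u(a) = C1 + sqrt(2)*a^4/4 + sqrt(2)*a^3/3 + sqrt(2)*a


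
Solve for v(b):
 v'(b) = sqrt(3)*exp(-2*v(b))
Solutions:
 v(b) = log(-sqrt(C1 + 2*sqrt(3)*b))
 v(b) = log(C1 + 2*sqrt(3)*b)/2


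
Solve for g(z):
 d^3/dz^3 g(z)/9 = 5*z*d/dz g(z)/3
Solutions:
 g(z) = C1 + Integral(C2*airyai(15^(1/3)*z) + C3*airybi(15^(1/3)*z), z)


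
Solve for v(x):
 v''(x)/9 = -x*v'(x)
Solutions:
 v(x) = C1 + C2*erf(3*sqrt(2)*x/2)


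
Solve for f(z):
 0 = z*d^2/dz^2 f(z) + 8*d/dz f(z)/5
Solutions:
 f(z) = C1 + C2/z^(3/5)


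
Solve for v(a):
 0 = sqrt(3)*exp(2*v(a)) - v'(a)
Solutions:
 v(a) = log(-sqrt(-1/(C1 + sqrt(3)*a))) - log(2)/2
 v(a) = log(-1/(C1 + sqrt(3)*a))/2 - log(2)/2


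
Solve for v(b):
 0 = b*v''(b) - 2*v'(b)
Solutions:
 v(b) = C1 + C2*b^3


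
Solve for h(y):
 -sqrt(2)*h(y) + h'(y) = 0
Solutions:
 h(y) = C1*exp(sqrt(2)*y)


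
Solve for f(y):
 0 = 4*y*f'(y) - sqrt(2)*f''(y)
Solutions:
 f(y) = C1 + C2*erfi(2^(1/4)*y)


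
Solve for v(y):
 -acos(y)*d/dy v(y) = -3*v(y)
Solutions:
 v(y) = C1*exp(3*Integral(1/acos(y), y))


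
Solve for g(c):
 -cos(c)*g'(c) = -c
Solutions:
 g(c) = C1 + Integral(c/cos(c), c)


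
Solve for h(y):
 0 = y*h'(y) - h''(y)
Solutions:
 h(y) = C1 + C2*erfi(sqrt(2)*y/2)


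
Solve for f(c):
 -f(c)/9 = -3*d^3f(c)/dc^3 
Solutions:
 f(c) = C3*exp(c/3) + (C1*sin(sqrt(3)*c/6) + C2*cos(sqrt(3)*c/6))*exp(-c/6)


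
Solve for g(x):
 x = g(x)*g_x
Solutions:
 g(x) = -sqrt(C1 + x^2)
 g(x) = sqrt(C1 + x^2)


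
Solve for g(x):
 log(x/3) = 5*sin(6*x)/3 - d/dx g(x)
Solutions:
 g(x) = C1 - x*log(x) + x + x*log(3) - 5*cos(6*x)/18


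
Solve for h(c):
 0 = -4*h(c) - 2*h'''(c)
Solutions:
 h(c) = C3*exp(-2^(1/3)*c) + (C1*sin(2^(1/3)*sqrt(3)*c/2) + C2*cos(2^(1/3)*sqrt(3)*c/2))*exp(2^(1/3)*c/2)


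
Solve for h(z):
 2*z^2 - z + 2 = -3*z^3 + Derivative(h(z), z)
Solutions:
 h(z) = C1 + 3*z^4/4 + 2*z^3/3 - z^2/2 + 2*z


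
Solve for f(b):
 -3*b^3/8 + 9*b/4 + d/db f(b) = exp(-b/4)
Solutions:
 f(b) = C1 + 3*b^4/32 - 9*b^2/8 - 4*exp(-b/4)


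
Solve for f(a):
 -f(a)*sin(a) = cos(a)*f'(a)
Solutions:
 f(a) = C1*cos(a)


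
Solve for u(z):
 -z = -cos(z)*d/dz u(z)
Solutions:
 u(z) = C1 + Integral(z/cos(z), z)


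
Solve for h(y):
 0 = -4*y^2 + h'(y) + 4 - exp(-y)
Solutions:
 h(y) = C1 + 4*y^3/3 - 4*y - exp(-y)


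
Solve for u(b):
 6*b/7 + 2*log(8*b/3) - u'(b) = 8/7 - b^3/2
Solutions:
 u(b) = C1 + b^4/8 + 3*b^2/7 + 2*b*log(b) - 22*b/7 - 2*b*log(3) + 6*b*log(2)


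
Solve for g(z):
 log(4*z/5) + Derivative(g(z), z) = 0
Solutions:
 g(z) = C1 - z*log(z) + z*log(5/4) + z


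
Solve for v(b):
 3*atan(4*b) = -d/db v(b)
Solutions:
 v(b) = C1 - 3*b*atan(4*b) + 3*log(16*b^2 + 1)/8


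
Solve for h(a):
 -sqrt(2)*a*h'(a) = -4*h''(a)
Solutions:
 h(a) = C1 + C2*erfi(2^(3/4)*a/4)


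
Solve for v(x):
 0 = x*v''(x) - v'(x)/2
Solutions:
 v(x) = C1 + C2*x^(3/2)


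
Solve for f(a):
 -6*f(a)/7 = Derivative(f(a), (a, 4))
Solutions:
 f(a) = (C1*sin(14^(3/4)*3^(1/4)*a/14) + C2*cos(14^(3/4)*3^(1/4)*a/14))*exp(-14^(3/4)*3^(1/4)*a/14) + (C3*sin(14^(3/4)*3^(1/4)*a/14) + C4*cos(14^(3/4)*3^(1/4)*a/14))*exp(14^(3/4)*3^(1/4)*a/14)


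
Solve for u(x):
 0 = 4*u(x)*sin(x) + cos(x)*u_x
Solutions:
 u(x) = C1*cos(x)^4


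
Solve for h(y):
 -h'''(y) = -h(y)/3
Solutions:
 h(y) = C3*exp(3^(2/3)*y/3) + (C1*sin(3^(1/6)*y/2) + C2*cos(3^(1/6)*y/2))*exp(-3^(2/3)*y/6)


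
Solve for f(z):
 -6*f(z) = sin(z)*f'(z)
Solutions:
 f(z) = C1*(cos(z)^3 + 3*cos(z)^2 + 3*cos(z) + 1)/(cos(z)^3 - 3*cos(z)^2 + 3*cos(z) - 1)


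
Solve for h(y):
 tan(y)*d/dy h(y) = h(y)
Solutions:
 h(y) = C1*sin(y)


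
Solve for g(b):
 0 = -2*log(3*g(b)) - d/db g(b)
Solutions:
 Integral(1/(log(_y) + log(3)), (_y, g(b)))/2 = C1 - b


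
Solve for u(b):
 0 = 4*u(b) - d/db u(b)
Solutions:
 u(b) = C1*exp(4*b)


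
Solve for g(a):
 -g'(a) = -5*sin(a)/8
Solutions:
 g(a) = C1 - 5*cos(a)/8


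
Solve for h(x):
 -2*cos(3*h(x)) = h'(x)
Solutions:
 h(x) = -asin((C1 + exp(12*x))/(C1 - exp(12*x)))/3 + pi/3
 h(x) = asin((C1 + exp(12*x))/(C1 - exp(12*x)))/3


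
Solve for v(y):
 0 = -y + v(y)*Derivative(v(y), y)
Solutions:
 v(y) = -sqrt(C1 + y^2)
 v(y) = sqrt(C1 + y^2)


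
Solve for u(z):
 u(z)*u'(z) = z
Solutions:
 u(z) = -sqrt(C1 + z^2)
 u(z) = sqrt(C1 + z^2)


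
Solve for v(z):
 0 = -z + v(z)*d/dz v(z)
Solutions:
 v(z) = -sqrt(C1 + z^2)
 v(z) = sqrt(C1 + z^2)


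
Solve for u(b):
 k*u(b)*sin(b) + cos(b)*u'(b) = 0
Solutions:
 u(b) = C1*exp(k*log(cos(b)))


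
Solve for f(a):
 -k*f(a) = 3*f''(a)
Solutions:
 f(a) = C1*exp(-sqrt(3)*a*sqrt(-k)/3) + C2*exp(sqrt(3)*a*sqrt(-k)/3)


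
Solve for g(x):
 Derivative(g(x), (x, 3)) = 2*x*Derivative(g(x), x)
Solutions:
 g(x) = C1 + Integral(C2*airyai(2^(1/3)*x) + C3*airybi(2^(1/3)*x), x)


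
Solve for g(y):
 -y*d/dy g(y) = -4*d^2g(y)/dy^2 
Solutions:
 g(y) = C1 + C2*erfi(sqrt(2)*y/4)


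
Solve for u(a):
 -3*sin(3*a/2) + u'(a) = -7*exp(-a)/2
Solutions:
 u(a) = C1 - 2*cos(3*a/2) + 7*exp(-a)/2


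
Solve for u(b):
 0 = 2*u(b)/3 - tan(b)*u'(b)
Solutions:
 u(b) = C1*sin(b)^(2/3)


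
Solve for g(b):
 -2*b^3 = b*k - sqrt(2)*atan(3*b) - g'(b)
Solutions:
 g(b) = C1 + b^4/2 + b^2*k/2 - sqrt(2)*(b*atan(3*b) - log(9*b^2 + 1)/6)


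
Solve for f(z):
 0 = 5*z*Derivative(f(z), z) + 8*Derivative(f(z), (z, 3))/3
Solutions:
 f(z) = C1 + Integral(C2*airyai(-15^(1/3)*z/2) + C3*airybi(-15^(1/3)*z/2), z)


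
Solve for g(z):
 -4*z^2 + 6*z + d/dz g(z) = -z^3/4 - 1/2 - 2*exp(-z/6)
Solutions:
 g(z) = C1 - z^4/16 + 4*z^3/3 - 3*z^2 - z/2 + 12*exp(-z/6)


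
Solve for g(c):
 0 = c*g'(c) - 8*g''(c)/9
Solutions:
 g(c) = C1 + C2*erfi(3*c/4)


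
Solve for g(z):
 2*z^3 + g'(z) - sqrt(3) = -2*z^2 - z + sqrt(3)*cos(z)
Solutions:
 g(z) = C1 - z^4/2 - 2*z^3/3 - z^2/2 + sqrt(3)*z + sqrt(3)*sin(z)


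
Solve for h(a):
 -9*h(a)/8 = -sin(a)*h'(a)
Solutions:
 h(a) = C1*(cos(a) - 1)^(9/16)/(cos(a) + 1)^(9/16)


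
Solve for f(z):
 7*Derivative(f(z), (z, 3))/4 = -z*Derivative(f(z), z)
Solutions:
 f(z) = C1 + Integral(C2*airyai(-14^(2/3)*z/7) + C3*airybi(-14^(2/3)*z/7), z)


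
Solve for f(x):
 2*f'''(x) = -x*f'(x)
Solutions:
 f(x) = C1 + Integral(C2*airyai(-2^(2/3)*x/2) + C3*airybi(-2^(2/3)*x/2), x)


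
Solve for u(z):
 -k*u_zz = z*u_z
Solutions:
 u(z) = C1 + C2*sqrt(k)*erf(sqrt(2)*z*sqrt(1/k)/2)


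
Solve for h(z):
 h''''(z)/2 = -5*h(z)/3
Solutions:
 h(z) = (C1*sin(5^(1/4)*6^(3/4)*z/6) + C2*cos(5^(1/4)*6^(3/4)*z/6))*exp(-5^(1/4)*6^(3/4)*z/6) + (C3*sin(5^(1/4)*6^(3/4)*z/6) + C4*cos(5^(1/4)*6^(3/4)*z/6))*exp(5^(1/4)*6^(3/4)*z/6)


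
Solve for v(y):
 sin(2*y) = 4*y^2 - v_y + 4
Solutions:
 v(y) = C1 + 4*y^3/3 + 4*y + cos(2*y)/2


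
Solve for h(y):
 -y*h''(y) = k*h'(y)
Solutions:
 h(y) = C1 + y^(1 - re(k))*(C2*sin(log(y)*Abs(im(k))) + C3*cos(log(y)*im(k)))


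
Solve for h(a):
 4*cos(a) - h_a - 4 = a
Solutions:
 h(a) = C1 - a^2/2 - 4*a + 4*sin(a)


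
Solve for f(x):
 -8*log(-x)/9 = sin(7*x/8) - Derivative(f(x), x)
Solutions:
 f(x) = C1 + 8*x*log(-x)/9 - 8*x/9 - 8*cos(7*x/8)/7


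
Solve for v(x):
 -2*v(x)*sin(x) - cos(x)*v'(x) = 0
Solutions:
 v(x) = C1*cos(x)^2


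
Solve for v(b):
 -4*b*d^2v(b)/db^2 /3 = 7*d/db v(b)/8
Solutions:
 v(b) = C1 + C2*b^(11/32)


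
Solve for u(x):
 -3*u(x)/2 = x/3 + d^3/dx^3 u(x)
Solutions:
 u(x) = C3*exp(-2^(2/3)*3^(1/3)*x/2) - 2*x/9 + (C1*sin(2^(2/3)*3^(5/6)*x/4) + C2*cos(2^(2/3)*3^(5/6)*x/4))*exp(2^(2/3)*3^(1/3)*x/4)


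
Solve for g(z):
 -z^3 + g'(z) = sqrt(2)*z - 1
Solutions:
 g(z) = C1 + z^4/4 + sqrt(2)*z^2/2 - z


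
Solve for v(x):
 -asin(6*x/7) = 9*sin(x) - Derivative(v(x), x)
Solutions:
 v(x) = C1 + x*asin(6*x/7) + sqrt(49 - 36*x^2)/6 - 9*cos(x)


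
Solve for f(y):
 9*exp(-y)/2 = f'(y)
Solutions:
 f(y) = C1 - 9*exp(-y)/2


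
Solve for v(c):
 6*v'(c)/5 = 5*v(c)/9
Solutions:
 v(c) = C1*exp(25*c/54)


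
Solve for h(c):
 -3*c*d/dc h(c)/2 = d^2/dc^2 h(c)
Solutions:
 h(c) = C1 + C2*erf(sqrt(3)*c/2)


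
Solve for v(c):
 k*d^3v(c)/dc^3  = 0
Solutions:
 v(c) = C1 + C2*c + C3*c^2


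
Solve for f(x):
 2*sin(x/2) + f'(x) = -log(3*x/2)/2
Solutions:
 f(x) = C1 - x*log(x)/2 - x*log(3) + x/2 + x*log(6)/2 + 4*cos(x/2)


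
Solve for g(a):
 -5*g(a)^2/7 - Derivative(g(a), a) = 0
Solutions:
 g(a) = 7/(C1 + 5*a)


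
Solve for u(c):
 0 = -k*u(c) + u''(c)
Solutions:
 u(c) = C1*exp(-c*sqrt(k)) + C2*exp(c*sqrt(k))


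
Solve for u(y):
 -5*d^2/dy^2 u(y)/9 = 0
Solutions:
 u(y) = C1 + C2*y


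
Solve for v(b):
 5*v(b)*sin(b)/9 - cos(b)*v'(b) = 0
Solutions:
 v(b) = C1/cos(b)^(5/9)


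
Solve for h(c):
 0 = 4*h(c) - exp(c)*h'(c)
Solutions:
 h(c) = C1*exp(-4*exp(-c))


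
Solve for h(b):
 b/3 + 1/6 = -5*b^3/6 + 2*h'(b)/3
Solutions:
 h(b) = C1 + 5*b^4/16 + b^2/4 + b/4


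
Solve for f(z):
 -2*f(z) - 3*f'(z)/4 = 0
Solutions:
 f(z) = C1*exp(-8*z/3)


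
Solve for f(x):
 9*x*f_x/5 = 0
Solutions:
 f(x) = C1


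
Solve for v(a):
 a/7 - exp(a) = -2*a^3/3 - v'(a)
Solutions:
 v(a) = C1 - a^4/6 - a^2/14 + exp(a)


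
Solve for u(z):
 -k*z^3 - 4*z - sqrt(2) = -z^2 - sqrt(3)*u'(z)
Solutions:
 u(z) = C1 + sqrt(3)*k*z^4/12 - sqrt(3)*z^3/9 + 2*sqrt(3)*z^2/3 + sqrt(6)*z/3


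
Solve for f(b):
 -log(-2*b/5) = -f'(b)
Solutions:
 f(b) = C1 + b*log(-b) + b*(-log(5) - 1 + log(2))


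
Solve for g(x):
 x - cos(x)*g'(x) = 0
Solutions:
 g(x) = C1 + Integral(x/cos(x), x)


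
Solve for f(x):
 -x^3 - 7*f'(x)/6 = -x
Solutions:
 f(x) = C1 - 3*x^4/14 + 3*x^2/7


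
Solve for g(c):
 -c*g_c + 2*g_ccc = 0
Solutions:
 g(c) = C1 + Integral(C2*airyai(2^(2/3)*c/2) + C3*airybi(2^(2/3)*c/2), c)


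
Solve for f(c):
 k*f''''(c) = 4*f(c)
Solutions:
 f(c) = C1*exp(-sqrt(2)*c*(1/k)^(1/4)) + C2*exp(sqrt(2)*c*(1/k)^(1/4)) + C3*exp(-sqrt(2)*I*c*(1/k)^(1/4)) + C4*exp(sqrt(2)*I*c*(1/k)^(1/4))


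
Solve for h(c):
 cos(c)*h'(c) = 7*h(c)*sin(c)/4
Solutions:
 h(c) = C1/cos(c)^(7/4)


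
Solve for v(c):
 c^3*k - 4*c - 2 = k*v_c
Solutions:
 v(c) = C1 + c^4/4 - 2*c^2/k - 2*c/k


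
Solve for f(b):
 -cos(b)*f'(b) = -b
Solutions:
 f(b) = C1 + Integral(b/cos(b), b)


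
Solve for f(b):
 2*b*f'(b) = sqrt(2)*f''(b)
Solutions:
 f(b) = C1 + C2*erfi(2^(3/4)*b/2)


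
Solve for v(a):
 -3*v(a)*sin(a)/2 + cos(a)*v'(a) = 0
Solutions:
 v(a) = C1/cos(a)^(3/2)


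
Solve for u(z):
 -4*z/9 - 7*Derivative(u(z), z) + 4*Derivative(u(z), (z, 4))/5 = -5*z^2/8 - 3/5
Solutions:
 u(z) = C1 + C4*exp(70^(1/3)*z/2) + 5*z^3/168 - 2*z^2/63 + 3*z/35 + (C2*sin(sqrt(3)*70^(1/3)*z/4) + C3*cos(sqrt(3)*70^(1/3)*z/4))*exp(-70^(1/3)*z/4)


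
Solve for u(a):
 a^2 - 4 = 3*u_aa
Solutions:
 u(a) = C1 + C2*a + a^4/36 - 2*a^2/3


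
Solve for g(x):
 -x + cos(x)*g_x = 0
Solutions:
 g(x) = C1 + Integral(x/cos(x), x)


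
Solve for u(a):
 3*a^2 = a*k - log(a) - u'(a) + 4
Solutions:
 u(a) = C1 - a^3 + a^2*k/2 - a*log(a) + 5*a


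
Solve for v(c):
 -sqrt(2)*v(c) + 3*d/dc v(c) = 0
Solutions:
 v(c) = C1*exp(sqrt(2)*c/3)


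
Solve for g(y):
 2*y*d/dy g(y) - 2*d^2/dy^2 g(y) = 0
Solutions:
 g(y) = C1 + C2*erfi(sqrt(2)*y/2)


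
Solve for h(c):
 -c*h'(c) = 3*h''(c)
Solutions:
 h(c) = C1 + C2*erf(sqrt(6)*c/6)


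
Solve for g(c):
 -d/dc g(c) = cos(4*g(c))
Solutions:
 g(c) = -asin((C1 + exp(8*c))/(C1 - exp(8*c)))/4 + pi/4
 g(c) = asin((C1 + exp(8*c))/(C1 - exp(8*c)))/4


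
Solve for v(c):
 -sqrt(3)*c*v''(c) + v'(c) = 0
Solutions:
 v(c) = C1 + C2*c^(sqrt(3)/3 + 1)


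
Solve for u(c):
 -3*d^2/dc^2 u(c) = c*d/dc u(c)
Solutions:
 u(c) = C1 + C2*erf(sqrt(6)*c/6)


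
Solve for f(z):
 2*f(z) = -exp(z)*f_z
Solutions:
 f(z) = C1*exp(2*exp(-z))


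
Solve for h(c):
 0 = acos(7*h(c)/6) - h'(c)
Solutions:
 Integral(1/acos(7*_y/6), (_y, h(c))) = C1 + c


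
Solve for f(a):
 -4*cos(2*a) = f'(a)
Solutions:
 f(a) = C1 - 2*sin(2*a)


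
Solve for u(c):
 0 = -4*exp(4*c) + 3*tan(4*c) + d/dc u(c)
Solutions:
 u(c) = C1 + exp(4*c) + 3*log(cos(4*c))/4


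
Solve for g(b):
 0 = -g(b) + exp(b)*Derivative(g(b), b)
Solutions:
 g(b) = C1*exp(-exp(-b))


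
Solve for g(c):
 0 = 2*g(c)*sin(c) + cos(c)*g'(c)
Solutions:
 g(c) = C1*cos(c)^2


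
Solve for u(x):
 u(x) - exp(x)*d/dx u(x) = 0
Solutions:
 u(x) = C1*exp(-exp(-x))


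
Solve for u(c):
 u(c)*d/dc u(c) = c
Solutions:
 u(c) = -sqrt(C1 + c^2)
 u(c) = sqrt(C1 + c^2)


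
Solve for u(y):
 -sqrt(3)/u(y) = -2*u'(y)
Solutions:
 u(y) = -sqrt(C1 + sqrt(3)*y)
 u(y) = sqrt(C1 + sqrt(3)*y)


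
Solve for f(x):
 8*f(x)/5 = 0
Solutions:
 f(x) = 0


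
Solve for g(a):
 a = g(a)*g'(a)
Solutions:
 g(a) = -sqrt(C1 + a^2)
 g(a) = sqrt(C1 + a^2)


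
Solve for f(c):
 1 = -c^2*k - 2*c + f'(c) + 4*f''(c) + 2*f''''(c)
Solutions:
 f(c) = C1 + C2*exp(-6^(1/3)*c*(-(9 + sqrt(465))^(1/3) + 4*6^(1/3)/(9 + sqrt(465))^(1/3))/12)*sin(2^(1/3)*3^(1/6)*c*(2^(1/3)/(9 + sqrt(465))^(1/3) + 3^(2/3)*(9 + sqrt(465))^(1/3)/12)) + C3*exp(-6^(1/3)*c*(-(9 + sqrt(465))^(1/3) + 4*6^(1/3)/(9 + sqrt(465))^(1/3))/12)*cos(2^(1/3)*3^(1/6)*c*(2^(1/3)/(9 + sqrt(465))^(1/3) + 3^(2/3)*(9 + sqrt(465))^(1/3)/12)) + C4*exp(6^(1/3)*c*(-(9 + sqrt(465))^(1/3) + 4*6^(1/3)/(9 + sqrt(465))^(1/3))/6) + c^3*k/3 - 4*c^2*k + c^2 + 32*c*k - 7*c


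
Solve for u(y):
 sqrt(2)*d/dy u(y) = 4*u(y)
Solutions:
 u(y) = C1*exp(2*sqrt(2)*y)


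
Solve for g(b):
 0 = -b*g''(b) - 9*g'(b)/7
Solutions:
 g(b) = C1 + C2/b^(2/7)


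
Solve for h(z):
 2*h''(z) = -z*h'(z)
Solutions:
 h(z) = C1 + C2*erf(z/2)


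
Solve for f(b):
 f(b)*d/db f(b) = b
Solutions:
 f(b) = -sqrt(C1 + b^2)
 f(b) = sqrt(C1 + b^2)


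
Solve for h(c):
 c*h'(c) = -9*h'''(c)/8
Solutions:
 h(c) = C1 + Integral(C2*airyai(-2*3^(1/3)*c/3) + C3*airybi(-2*3^(1/3)*c/3), c)


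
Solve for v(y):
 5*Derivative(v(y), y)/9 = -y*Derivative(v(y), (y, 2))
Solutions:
 v(y) = C1 + C2*y^(4/9)


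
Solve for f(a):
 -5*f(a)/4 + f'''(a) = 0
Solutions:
 f(a) = C3*exp(10^(1/3)*a/2) + (C1*sin(10^(1/3)*sqrt(3)*a/4) + C2*cos(10^(1/3)*sqrt(3)*a/4))*exp(-10^(1/3)*a/4)


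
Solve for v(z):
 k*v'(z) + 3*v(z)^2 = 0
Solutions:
 v(z) = k/(C1*k + 3*z)


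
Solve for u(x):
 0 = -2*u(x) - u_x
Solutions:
 u(x) = C1*exp(-2*x)


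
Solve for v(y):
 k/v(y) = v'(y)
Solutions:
 v(y) = -sqrt(C1 + 2*k*y)
 v(y) = sqrt(C1 + 2*k*y)


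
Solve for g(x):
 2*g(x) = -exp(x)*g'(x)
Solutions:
 g(x) = C1*exp(2*exp(-x))


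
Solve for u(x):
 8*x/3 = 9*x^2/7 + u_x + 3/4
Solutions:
 u(x) = C1 - 3*x^3/7 + 4*x^2/3 - 3*x/4


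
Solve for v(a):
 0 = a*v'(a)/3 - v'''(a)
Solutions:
 v(a) = C1 + Integral(C2*airyai(3^(2/3)*a/3) + C3*airybi(3^(2/3)*a/3), a)


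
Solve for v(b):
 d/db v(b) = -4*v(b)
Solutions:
 v(b) = C1*exp(-4*b)


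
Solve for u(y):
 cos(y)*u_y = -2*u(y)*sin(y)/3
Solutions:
 u(y) = C1*cos(y)^(2/3)


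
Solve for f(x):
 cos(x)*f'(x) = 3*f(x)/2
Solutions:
 f(x) = C1*(sin(x) + 1)^(3/4)/(sin(x) - 1)^(3/4)


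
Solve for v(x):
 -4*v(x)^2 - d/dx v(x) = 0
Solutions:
 v(x) = 1/(C1 + 4*x)


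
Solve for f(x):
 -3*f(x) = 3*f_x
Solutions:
 f(x) = C1*exp(-x)


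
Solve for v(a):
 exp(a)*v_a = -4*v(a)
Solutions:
 v(a) = C1*exp(4*exp(-a))


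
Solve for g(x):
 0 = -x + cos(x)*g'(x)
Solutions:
 g(x) = C1 + Integral(x/cos(x), x)


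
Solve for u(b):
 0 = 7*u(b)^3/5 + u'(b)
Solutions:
 u(b) = -sqrt(10)*sqrt(-1/(C1 - 7*b))/2
 u(b) = sqrt(10)*sqrt(-1/(C1 - 7*b))/2


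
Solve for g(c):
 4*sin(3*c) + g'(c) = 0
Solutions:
 g(c) = C1 + 4*cos(3*c)/3


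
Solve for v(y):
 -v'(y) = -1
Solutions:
 v(y) = C1 + y


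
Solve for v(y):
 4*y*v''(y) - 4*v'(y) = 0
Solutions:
 v(y) = C1 + C2*y^2


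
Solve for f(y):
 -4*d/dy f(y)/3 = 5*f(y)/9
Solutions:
 f(y) = C1*exp(-5*y/12)


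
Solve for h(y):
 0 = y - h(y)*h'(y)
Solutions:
 h(y) = -sqrt(C1 + y^2)
 h(y) = sqrt(C1 + y^2)


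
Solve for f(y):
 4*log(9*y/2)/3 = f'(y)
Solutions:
 f(y) = C1 + 4*y*log(y)/3 - 4*y/3 - 4*y*log(2)/3 + 8*y*log(3)/3


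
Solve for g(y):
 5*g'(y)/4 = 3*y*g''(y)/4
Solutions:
 g(y) = C1 + C2*y^(8/3)


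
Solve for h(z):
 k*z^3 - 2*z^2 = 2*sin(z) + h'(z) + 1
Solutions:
 h(z) = C1 + k*z^4/4 - 2*z^3/3 - z + 2*cos(z)


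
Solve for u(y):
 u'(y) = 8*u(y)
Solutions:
 u(y) = C1*exp(8*y)


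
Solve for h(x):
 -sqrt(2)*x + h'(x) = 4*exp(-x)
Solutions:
 h(x) = C1 + sqrt(2)*x^2/2 - 4*exp(-x)


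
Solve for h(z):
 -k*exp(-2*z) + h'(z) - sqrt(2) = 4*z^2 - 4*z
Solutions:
 h(z) = C1 - k*exp(-2*z)/2 + 4*z^3/3 - 2*z^2 + sqrt(2)*z


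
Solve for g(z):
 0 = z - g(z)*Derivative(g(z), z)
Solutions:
 g(z) = -sqrt(C1 + z^2)
 g(z) = sqrt(C1 + z^2)


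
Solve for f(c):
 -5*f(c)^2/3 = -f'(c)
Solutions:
 f(c) = -3/(C1 + 5*c)


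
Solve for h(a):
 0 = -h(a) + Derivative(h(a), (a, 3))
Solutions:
 h(a) = C3*exp(a) + (C1*sin(sqrt(3)*a/2) + C2*cos(sqrt(3)*a/2))*exp(-a/2)


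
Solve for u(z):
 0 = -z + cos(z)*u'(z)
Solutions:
 u(z) = C1 + Integral(z/cos(z), z)


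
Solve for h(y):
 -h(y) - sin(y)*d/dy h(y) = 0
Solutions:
 h(y) = C1*sqrt(cos(y) + 1)/sqrt(cos(y) - 1)


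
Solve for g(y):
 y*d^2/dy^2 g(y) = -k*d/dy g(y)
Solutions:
 g(y) = C1 + y^(1 - re(k))*(C2*sin(log(y)*Abs(im(k))) + C3*cos(log(y)*im(k)))


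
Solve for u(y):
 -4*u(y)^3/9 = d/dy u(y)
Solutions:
 u(y) = -3*sqrt(2)*sqrt(-1/(C1 - 4*y))/2
 u(y) = 3*sqrt(2)*sqrt(-1/(C1 - 4*y))/2


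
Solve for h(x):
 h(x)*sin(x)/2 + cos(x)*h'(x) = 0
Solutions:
 h(x) = C1*sqrt(cos(x))


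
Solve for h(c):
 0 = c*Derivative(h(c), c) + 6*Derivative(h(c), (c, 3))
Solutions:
 h(c) = C1 + Integral(C2*airyai(-6^(2/3)*c/6) + C3*airybi(-6^(2/3)*c/6), c)


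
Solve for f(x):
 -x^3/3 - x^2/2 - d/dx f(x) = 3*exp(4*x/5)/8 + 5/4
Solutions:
 f(x) = C1 - x^4/12 - x^3/6 - 5*x/4 - 15*exp(4*x/5)/32


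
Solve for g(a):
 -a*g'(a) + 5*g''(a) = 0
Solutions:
 g(a) = C1 + C2*erfi(sqrt(10)*a/10)


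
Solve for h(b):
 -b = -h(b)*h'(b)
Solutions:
 h(b) = -sqrt(C1 + b^2)
 h(b) = sqrt(C1 + b^2)


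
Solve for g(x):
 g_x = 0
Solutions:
 g(x) = C1


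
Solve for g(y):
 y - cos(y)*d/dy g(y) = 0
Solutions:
 g(y) = C1 + Integral(y/cos(y), y)


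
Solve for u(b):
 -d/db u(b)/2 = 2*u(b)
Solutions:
 u(b) = C1*exp(-4*b)


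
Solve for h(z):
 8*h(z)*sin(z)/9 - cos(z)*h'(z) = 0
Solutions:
 h(z) = C1/cos(z)^(8/9)


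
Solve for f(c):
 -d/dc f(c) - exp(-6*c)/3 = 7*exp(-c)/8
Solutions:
 f(c) = C1 + 7*exp(-c)/8 + exp(-6*c)/18


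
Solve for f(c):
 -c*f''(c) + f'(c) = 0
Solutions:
 f(c) = C1 + C2*c^2


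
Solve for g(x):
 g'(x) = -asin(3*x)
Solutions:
 g(x) = C1 - x*asin(3*x) - sqrt(1 - 9*x^2)/3


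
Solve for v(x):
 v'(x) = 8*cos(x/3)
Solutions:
 v(x) = C1 + 24*sin(x/3)


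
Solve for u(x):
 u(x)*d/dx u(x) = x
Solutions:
 u(x) = -sqrt(C1 + x^2)
 u(x) = sqrt(C1 + x^2)


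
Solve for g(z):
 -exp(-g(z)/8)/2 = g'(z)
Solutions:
 g(z) = 8*log(C1 - z/16)


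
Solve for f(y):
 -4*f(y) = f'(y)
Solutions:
 f(y) = C1*exp(-4*y)


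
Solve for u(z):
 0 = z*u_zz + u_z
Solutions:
 u(z) = C1 + C2*log(z)


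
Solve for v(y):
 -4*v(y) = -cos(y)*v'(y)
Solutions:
 v(y) = C1*(sin(y)^2 + 2*sin(y) + 1)/(sin(y)^2 - 2*sin(y) + 1)


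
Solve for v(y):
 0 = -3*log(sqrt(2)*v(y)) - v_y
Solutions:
 2*Integral(1/(2*log(_y) + log(2)), (_y, v(y)))/3 = C1 - y


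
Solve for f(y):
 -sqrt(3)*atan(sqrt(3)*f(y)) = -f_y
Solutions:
 Integral(1/atan(sqrt(3)*_y), (_y, f(y))) = C1 + sqrt(3)*y


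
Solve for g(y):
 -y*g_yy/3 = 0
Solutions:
 g(y) = C1 + C2*y


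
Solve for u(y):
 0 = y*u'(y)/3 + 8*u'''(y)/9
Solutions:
 u(y) = C1 + Integral(C2*airyai(-3^(1/3)*y/2) + C3*airybi(-3^(1/3)*y/2), y)


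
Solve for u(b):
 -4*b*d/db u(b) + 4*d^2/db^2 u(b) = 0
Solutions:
 u(b) = C1 + C2*erfi(sqrt(2)*b/2)


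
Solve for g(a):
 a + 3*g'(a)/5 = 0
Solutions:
 g(a) = C1 - 5*a^2/6


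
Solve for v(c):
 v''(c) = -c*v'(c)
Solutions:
 v(c) = C1 + C2*erf(sqrt(2)*c/2)


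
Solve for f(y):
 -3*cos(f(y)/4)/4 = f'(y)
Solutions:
 3*y/4 - 2*log(sin(f(y)/4) - 1) + 2*log(sin(f(y)/4) + 1) = C1


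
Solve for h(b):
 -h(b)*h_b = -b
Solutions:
 h(b) = -sqrt(C1 + b^2)
 h(b) = sqrt(C1 + b^2)


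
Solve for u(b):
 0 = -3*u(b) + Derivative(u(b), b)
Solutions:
 u(b) = C1*exp(3*b)


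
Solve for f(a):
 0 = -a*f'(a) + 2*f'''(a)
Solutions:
 f(a) = C1 + Integral(C2*airyai(2^(2/3)*a/2) + C3*airybi(2^(2/3)*a/2), a)


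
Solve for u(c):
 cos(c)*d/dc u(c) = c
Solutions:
 u(c) = C1 + Integral(c/cos(c), c)


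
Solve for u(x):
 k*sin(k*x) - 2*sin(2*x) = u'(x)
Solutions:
 u(x) = C1 + cos(2*x) - cos(k*x)
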